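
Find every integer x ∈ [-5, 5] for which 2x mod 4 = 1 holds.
For a polynomial with integer coefficients, its value mod 4 depends only on x mod 4, so it suffices to check one representative of each residue class, x = 0, 1, 2, 3:
x = 0: LHS = (2·0) mod 4 = 0 mod 4 = 0; 0 = 1 — FAILS
x = 1: LHS = (2·1) mod 4 = 2 mod 4 = 2; 2 = 1 — FAILS
x = 2: LHS = (2·2) mod 4 = 4 mod 4 = 0; 0 = 1 — FAILS
x = 3: LHS = (2·3) mod 4 = 6 mod 4 = 2; 2 = 1 — FAILS
The relation fails in every residue class, so the claimed relation (=) fails for every integer in [-5, 5].

Answer: None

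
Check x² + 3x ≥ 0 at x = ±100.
x = 100: LHS = 100² + 3·100 = 10300; 10300 ≥ 0 — holds
x = -100: LHS = (-100)² + 3·(-100) = 9700; 9700 ≥ 0 — holds

Answer: Yes, holds for both x = 100 and x = -100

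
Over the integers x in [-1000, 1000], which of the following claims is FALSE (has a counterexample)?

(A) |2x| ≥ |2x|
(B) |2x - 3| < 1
(A) Over all integers in [-1000, 1000], LHS − RHS is smallest at x = 0, where it equals 0:
x = 0: LHS = |2·0| = |0| = 0, RHS = |2·0| = |0| = 0; 0 ≥ 0 — holds
At the ends of the range:
x = -1000: LHS = |2·(-1000)| = |-2000| = 2000, RHS = |2·(-1000)| = |-2000| = 2000; 2000 ≥ 2000 — holds
x = 1000: LHS = |2·1000| = |2000| = 2000, RHS = |2·1000| = |2000| = 2000; 2000 ≥ 2000 — holds
Hence LHS − RHS is never negative, i.e. LHS ≥ RHS throughout, so the relation holds for every integer in [-1000, 1000].

(B) x = 0: LHS = |2·0 - 3| = |-3| = 3; 3 < 1 — FAILS

Only (B) has a counterexample.

Answer: B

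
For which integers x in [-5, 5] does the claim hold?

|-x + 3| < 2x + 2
Holds for: {1, 2, 3, 4, 5}
Fails for: {-5, -4, -3, -2, -1, 0}

Answer: {1, 2, 3, 4, 5}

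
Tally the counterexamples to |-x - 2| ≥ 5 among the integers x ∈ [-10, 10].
Counterexamples in [-10, 10]: {-6, -5, -4, -3, -2, -1, 0, 1, 2}.

Counting them gives 9 values.

Answer: 9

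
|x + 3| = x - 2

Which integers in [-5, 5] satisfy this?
Over all integers in [-5, 5], LHS − RHS is always positive; it is smallest at x = 0, where it equals 5:
x = 0: LHS = |0 + 3| = |3| = 3, RHS = 0 - 2 = -2; 3 = -2 — FAILS
At the ends of the range:
x = -5: LHS = |(-5) + 3| = |-2| = 2, RHS = (-5) - 2 = -7; 2 = -7 — FAILS
x = 5: LHS = |5 + 3| = |8| = 8, RHS = 5 - 2 = 3; 8 = 3 — FAILS
Hence LHS − RHS is never 0, i.e. the two sides are never equal, so the claimed relation (=) fails for every integer in [-5, 5].

Answer: None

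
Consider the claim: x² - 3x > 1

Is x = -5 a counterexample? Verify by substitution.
Substitute x = -5 into the relation:
x = -5: LHS = (-5)² - 3·(-5) = 40; 40 > 1 — holds

The claim holds here, so x = -5 is not a counterexample. (A counterexample exists elsewhere, e.g. x = 0.)

Answer: No, x = -5 is not a counterexample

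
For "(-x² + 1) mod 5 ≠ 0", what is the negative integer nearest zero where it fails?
Testing negative integers from -1 downward:
x = -1: LHS = (-(-1)² + 1) mod 5 = 0 mod 5 = 0; 0 ≠ 0 — FAILS  ← closest negative counterexample to 0

Answer: x = -1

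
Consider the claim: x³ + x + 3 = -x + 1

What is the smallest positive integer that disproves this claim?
Testing positive integers:
x = 1: LHS = 1³ + 1 + 3 = 5, RHS = -1 + 1 = 0; 5 = 0 — FAILS  ← smallest positive counterexample

Answer: x = 1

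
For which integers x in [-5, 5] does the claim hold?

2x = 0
Holds for: {0}
Fails for: {-5, -4, -3, -2, -1, 1, 2, 3, 4, 5}

Answer: {0}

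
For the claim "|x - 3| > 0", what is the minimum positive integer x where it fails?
Testing positive integers:
x = 1: LHS = |1 - 3| = |-2| = 2; 2 > 0 — holds
x = 2: LHS = |2 - 3| = |-1| = 1; 1 > 0 — holds
x = 3: LHS = |3 - 3| = |0| = 0; 0 > 0 — FAILS  ← smallest positive counterexample

Answer: x = 3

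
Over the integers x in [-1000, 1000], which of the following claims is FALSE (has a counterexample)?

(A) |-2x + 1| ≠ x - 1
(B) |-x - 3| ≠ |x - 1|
(A) Over all integers in [-1000, 1000], LHS − RHS is always positive; it is smallest at x = 1, where it equals 1:
x = 1: LHS = |-2·1 + 1| = |-1| = 1, RHS = 1 - 1 = 0; 1 ≠ 0 — holds
At the ends of the range:
x = -1000: LHS = |-2·(-1000) + 1| = |2001| = 2001, RHS = (-1000) - 1 = -1001; 2001 ≠ -1001 — holds
x = 1000: LHS = |-2·1000 + 1| = |-1999| = 1999, RHS = 1000 - 1 = 999; 1999 ≠ 999 — holds
Hence LHS − RHS is never 0, i.e. the two sides are never equal, so the relation holds for every integer in [-1000, 1000].

(B) x = -1: LHS = |-(-1) - 3| = |-2| = 2, RHS = |(-1) - 1| = |-2| = 2; 2 ≠ 2 — FAILS

Only (B) has a counterexample.

Answer: B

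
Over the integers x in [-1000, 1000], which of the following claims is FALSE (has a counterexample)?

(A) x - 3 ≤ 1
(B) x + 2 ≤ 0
(A) x = 5: LHS = 5 - 3 = 2; 2 ≤ 1 — FAILS
(B) x = 0: LHS = 0 + 2 = 2; 2 ≤ 0 — FAILS

Answer: Both A and B are false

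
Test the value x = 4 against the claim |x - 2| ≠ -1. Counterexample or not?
Substitute x = 4 into the relation:
x = 4: LHS = |4 - 2| = |2| = 2; 2 ≠ -1 — holds

The relation holds at x = 4, so it is not a counterexample.

Answer: No, x = 4 is not a counterexample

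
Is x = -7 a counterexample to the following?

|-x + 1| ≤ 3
Substitute x = -7 into the relation:
x = -7: LHS = |-(-7) + 1| = |8| = 8; 8 ≤ 3 — FAILS

Since the claim fails at x = -7, this value is a counterexample.

Answer: Yes, x = -7 is a counterexample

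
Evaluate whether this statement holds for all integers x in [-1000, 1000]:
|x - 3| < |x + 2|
The claim fails at x = 0:
x = 0: LHS = |0 - 3| = |-3| = 3, RHS = |0 + 2| = |2| = 2; 3 < 2 — FAILS

Because a single integer refutes it, the statement is false.

Answer: False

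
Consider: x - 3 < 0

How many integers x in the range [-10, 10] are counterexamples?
Counterexamples in [-10, 10]: {3, 4, 5, 6, 7, 8, 9, 10}.

Counting them gives 8 values.

Answer: 8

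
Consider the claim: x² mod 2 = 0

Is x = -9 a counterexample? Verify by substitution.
Substitute x = -9 into the relation:
x = -9: LHS = ((-9)²) mod 2 = 81 mod 2 = 1; 1 = 0 — FAILS

Since the claim fails at x = -9, this value is a counterexample.

Answer: Yes, x = -9 is a counterexample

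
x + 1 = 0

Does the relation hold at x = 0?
x = 0: LHS = 0 + 1 = 1; 1 = 0 — FAILS

The relation fails at x = 0, so x = 0 is a counterexample.

Answer: No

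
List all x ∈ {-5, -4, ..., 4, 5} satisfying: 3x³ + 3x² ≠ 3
Track d = LHS − RHS over the integers in [-5, 5]. Equality would need d = 0, but d changes sign only between consecutive integers, jumping over 0:
x = 0: LHS = 3·0³ + 3·0² = 0; 0 ≠ 3 — holds  (d = -3)
x = 1: LHS = 3·1³ + 3·1² = 6; 6 ≠ 3 — holds  (d = 3)
Away from these crossings d keeps a constant sign, and checking every integer in [-5, 5] confirms d ≠ 0 throughout. Hence the two sides are never equal, so the relation holds for every integer in [-5, 5].

Answer: All integers in [-5, 5]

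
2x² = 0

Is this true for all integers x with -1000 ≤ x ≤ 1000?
The claim fails at x = 1:
x = 1: LHS = 2·1² = 2; 2 = 0 — FAILS

Because a single integer refutes it, the statement is false.

Answer: False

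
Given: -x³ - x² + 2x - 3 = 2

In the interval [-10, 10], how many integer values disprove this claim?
Counterexamples in [-10, 10]: {-10, -9, -8, -7, -6, -5, -4, -3, -2, -1, 0, 1, 2, 3, 4, 5, 6, 7, 8, 9, 10}.

Counting them gives 21 values.

Answer: 21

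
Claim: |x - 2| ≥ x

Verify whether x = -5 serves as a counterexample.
Substitute x = -5 into the relation:
x = -5: LHS = |(-5) - 2| = |-7| = 7; 7 ≥ -5 — holds

The claim holds here, so x = -5 is not a counterexample. (A counterexample exists elsewhere, e.g. x = 2.)

Answer: No, x = -5 is not a counterexample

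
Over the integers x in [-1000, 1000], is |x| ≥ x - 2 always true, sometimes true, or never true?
Over all integers in [-1000, 1000], LHS − RHS is smallest at x = 0, where it equals 2:
x = 0: LHS = |0| = 0, RHS = 0 - 2 = -2; 0 ≥ -2 — holds
At the ends of the range:
x = -1000: LHS = |-1000| = 1000, RHS = (-1000) - 2 = -1002; 1000 ≥ -1002 — holds
x = 1000: LHS = |1000| = 1000, RHS = 1000 - 2 = 998; 1000 ≥ 998 — holds
Hence LHS − RHS is never negative, i.e. LHS ≥ RHS throughout, so the relation holds for every integer in [-1000, 1000].

No counterexample exists.

Answer: Always true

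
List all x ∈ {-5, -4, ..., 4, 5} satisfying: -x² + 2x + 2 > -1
Holds for: {0, 1, 2}
Fails for: {-5, -4, -3, -2, -1, 3, 4, 5}

Answer: {0, 1, 2}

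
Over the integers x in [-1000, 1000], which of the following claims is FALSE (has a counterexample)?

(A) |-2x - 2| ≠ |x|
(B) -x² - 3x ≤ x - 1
(A) x = -2: LHS = |-2·(-2) - 2| = |2| = 2, RHS = |-2| = 2; 2 ≠ 2 — FAILS
(B) x = 0: LHS = -0² - 3·0 = 0, RHS = 0 - 1 = -1; 0 ≤ -1 — FAILS

Answer: Both A and B are false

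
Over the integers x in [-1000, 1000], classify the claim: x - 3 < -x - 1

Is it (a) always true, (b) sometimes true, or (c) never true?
Holds at x = 0: LHS = 0 - 3 = -3, RHS = -0 - 1 = -1; -3 < -1 — holds
Fails at x = 1: LHS = 1 - 3 = -2, RHS = -1 - 1 = -2; -2 < -2 — FAILS
It is satisfied by some integers in the range but not all.

Answer: Sometimes true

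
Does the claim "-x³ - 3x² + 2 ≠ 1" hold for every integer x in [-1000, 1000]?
Track d = LHS − RHS over the integers in [-1000, 1000]. Equality would need d = 0, but d changes sign only between consecutive integers, jumping over 0:
x = -3: LHS = -(-3)³ - 3·(-3)² + 2 = 2; 2 ≠ 1 — holds  (d = 1)
x = -2: LHS = -(-2)³ - 3·(-2)² + 2 = -2; -2 ≠ 1 — holds  (d = -3)
x = -1: LHS = -(-1)³ - 3·(-1)² + 2 = 0; 0 ≠ 1 — holds  (d = -1)
x = 0: LHS = -0³ - 3·0² + 2 = 2; 2 ≠ 1 — holds  (d = 1)
x = 0: LHS = -0³ - 3·0² + 2 = 2; 2 ≠ 1 — holds  (d = 1)
x = 1: LHS = -1³ - 3·1² + 2 = -2; -2 ≠ 1 — holds  (d = -3)
Away from these crossings d keeps a constant sign, and checking every integer in [-1000, 1000] confirms d ≠ 0 throughout. Hence the two sides are never equal, so the relation holds for every integer in [-1000, 1000].

No counterexample exists.

Answer: True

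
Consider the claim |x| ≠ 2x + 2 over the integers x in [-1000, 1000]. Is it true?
Track d = LHS − RHS over the integers in [-1000, 1000]. Equality would need d = 0, but d changes sign only between consecutive integers, jumping over 0:
x = -1: LHS = |-1| = 1, RHS = 2·(-1) + 2 = 0; 1 ≠ 0 — holds  (d = 1)
x = 0: LHS = |0| = 0, RHS = 2·0 + 2 = 2; 0 ≠ 2 — holds  (d = -2)
Away from these crossings d keeps a constant sign, and checking every integer in [-1000, 1000] confirms d ≠ 0 throughout. Hence the two sides are never equal, so the relation holds for every integer in [-1000, 1000].

No counterexample exists.

Answer: True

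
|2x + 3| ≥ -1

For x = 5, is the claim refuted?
Substitute x = 5 into the relation:
x = 5: LHS = |2·5 + 3| = |13| = 13; 13 ≥ -1 — holds

The relation holds at x = 5, so it is not a counterexample.

Answer: No, x = 5 is not a counterexample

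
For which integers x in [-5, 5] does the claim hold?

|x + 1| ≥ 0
An absolute value is never negative, so the left side is ≥ 0 for every x, while the right side is 0. Tightest case in [-5, 5] is x = -1:
x = -1: LHS = |(-1) + 1| = |0| = 0; 0 ≥ 0 — holds
Hence LHS − RHS is never negative, i.e. LHS ≥ RHS throughout, so the relation holds for every integer in [-5, 5].

Answer: All integers in [-5, 5]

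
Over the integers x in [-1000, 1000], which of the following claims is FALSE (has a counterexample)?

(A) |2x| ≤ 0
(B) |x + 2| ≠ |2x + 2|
(A) x = 1: LHS = |2·1| = |2| = 2; 2 ≤ 0 — FAILS
(B) x = 0: LHS = |0 + 2| = |2| = 2, RHS = |2·0 + 2| = |2| = 2; 2 ≠ 2 — FAILS

Answer: Both A and B are false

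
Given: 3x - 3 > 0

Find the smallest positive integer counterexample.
Testing positive integers:
x = 1: LHS = 3·1 - 3 = 0; 0 > 0 — FAILS  ← smallest positive counterexample

Answer: x = 1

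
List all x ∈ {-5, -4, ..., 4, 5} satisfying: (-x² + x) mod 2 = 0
For a polynomial with integer coefficients, its value mod 2 depends only on x mod 2, so it suffices to check one representative of each residue class, x = 0, 1:
x = 0: LHS = (-0² + 0) mod 2 = 0 mod 2 = 0; 0 = 0 — holds
x = 1: LHS = (-1² + 1) mod 2 = 0 mod 2 = 0; 0 = 0 — holds
The relation holds in every residue class, so the relation holds for every integer in [-5, 5].

Answer: All integers in [-5, 5]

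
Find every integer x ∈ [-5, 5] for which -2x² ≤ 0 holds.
Over all integers in [-5, 5], LHS − RHS is largest at x = 0, where it equals 0:
x = 0: LHS = -2·0² = 0; 0 ≤ 0 — holds
At the ends of the range:
x = -5: LHS = -2·(-5)² = -50; -50 ≤ 0 — holds
x = 5: LHS = -2·5² = -50; -50 ≤ 0 — holds
Hence LHS − RHS is never positive, i.e. LHS ≤ RHS throughout, so the relation holds for every integer in [-5, 5].

Answer: All integers in [-5, 5]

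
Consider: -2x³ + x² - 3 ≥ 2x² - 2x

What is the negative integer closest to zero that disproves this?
Testing negative integers from -1 downward:
x = -1: LHS = -2·(-1)³ + (-1)² - 3 = 0, RHS = 2·(-1)² - 2·(-1) = 4; 0 ≥ 4 — FAILS  ← closest negative counterexample to 0

Answer: x = -1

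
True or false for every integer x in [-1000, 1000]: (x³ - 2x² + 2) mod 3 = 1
The claim fails at x = 0:
x = 0: LHS = (0³ - 2·0² + 2) mod 3 = 2 mod 3 = 2; 2 = 1 — FAILS

Because a single integer refutes it, the statement is false.

Answer: False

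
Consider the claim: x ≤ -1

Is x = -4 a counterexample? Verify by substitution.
Substitute x = -4 into the relation:
x = -4: -4 ≤ -1 — holds

The claim holds here, so x = -4 is not a counterexample. (A counterexample exists elsewhere, e.g. x = 0.)

Answer: No, x = -4 is not a counterexample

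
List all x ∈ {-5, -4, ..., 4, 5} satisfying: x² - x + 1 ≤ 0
Over all integers in [-5, 5], LHS − RHS is smallest at x = 0, where it equals 1:
x = 0: LHS = 0² - 0 + 1 = 1; 1 ≤ 0 — FAILS
At the ends of the range:
x = -5: LHS = (-5)² - (-5) + 1 = 31; 31 ≤ 0 — FAILS
x = 5: LHS = 5² - 5 + 1 = 21; 21 ≤ 0 — FAILS
Hence LHS − RHS is never zero or negative, i.e. LHS > RHS throughout, so the claimed relation (≤) fails for every integer in [-5, 5].

Answer: None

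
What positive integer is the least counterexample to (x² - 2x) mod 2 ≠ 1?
Testing positive integers:
x = 1: LHS = (1² - 2·1) mod 2 = (-1) mod 2 = 1; 1 ≠ 1 — FAILS  ← smallest positive counterexample

Answer: x = 1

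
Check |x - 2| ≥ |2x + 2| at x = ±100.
x = 100: LHS = |100 - 2| = |98| = 98, RHS = |2·100 + 2| = |202| = 202; 98 ≥ 202 — FAILS
x = -100: LHS = |(-100) - 2| = |-102| = 102, RHS = |2·(-100) + 2| = |-198| = 198; 102 ≥ 198 — FAILS

Answer: No, fails for both x = 100 and x = -100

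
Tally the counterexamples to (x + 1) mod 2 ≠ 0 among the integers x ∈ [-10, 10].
Counterexamples in [-10, 10]: {-9, -7, -5, -3, -1, 1, 3, 5, 7, 9}.

Counting them gives 10 values.

Answer: 10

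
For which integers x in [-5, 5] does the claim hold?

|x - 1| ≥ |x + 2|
Holds for: {-5, -4, -3, -2, -1}
Fails for: {0, 1, 2, 3, 4, 5}

Answer: {-5, -4, -3, -2, -1}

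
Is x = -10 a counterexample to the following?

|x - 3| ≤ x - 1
Substitute x = -10 into the relation:
x = -10: LHS = |(-10) - 3| = |-13| = 13, RHS = (-10) - 1 = -11; 13 ≤ -11 — FAILS

Since the claim fails at x = -10, this value is a counterexample.

Answer: Yes, x = -10 is a counterexample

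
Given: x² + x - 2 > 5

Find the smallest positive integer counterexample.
Testing positive integers:
x = 1: LHS = 1² + 1 - 2 = 0; 0 > 5 — FAILS  ← smallest positive counterexample

Answer: x = 1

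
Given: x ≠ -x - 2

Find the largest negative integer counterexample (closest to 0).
Testing negative integers from -1 downward:
x = -1: RHS = -(-1) - 2 = -1; -1 ≠ -1 — FAILS  ← closest negative counterexample to 0

Answer: x = -1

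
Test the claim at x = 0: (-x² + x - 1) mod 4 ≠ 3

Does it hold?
x = 0: LHS = (-0² + 0 - 1) mod 4 = (-1) mod 4 = 3; 3 ≠ 3 — FAILS

The relation fails at x = 0, so x = 0 is a counterexample.

Answer: No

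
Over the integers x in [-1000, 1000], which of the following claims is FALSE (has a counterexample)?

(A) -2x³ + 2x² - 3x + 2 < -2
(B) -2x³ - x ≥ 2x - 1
(A) x = 0: LHS = -2·0³ + 2·0² - 3·0 + 2 = 2; 2 < -2 — FAILS
(B) x = 1: LHS = -2·1³ - 1 = -3, RHS = 2·1 - 1 = 1; -3 ≥ 1 — FAILS

Answer: Both A and B are false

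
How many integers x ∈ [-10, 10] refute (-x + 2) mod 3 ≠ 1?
Counterexamples in [-10, 10]: {-8, -5, -2, 1, 4, 7, 10}.

Counting them gives 7 values.

Answer: 7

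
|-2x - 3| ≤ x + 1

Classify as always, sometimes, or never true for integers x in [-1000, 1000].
Over all integers in [-1000, 1000], LHS − RHS is smallest at x = -1, where it equals 1:
x = -1: LHS = |-2·(-1) - 3| = |-1| = 1, RHS = (-1) + 1 = 0; 1 ≤ 0 — FAILS
At the ends of the range:
x = -1000: LHS = |-2·(-1000) - 3| = |1997| = 1997, RHS = (-1000) + 1 = -999; 1997 ≤ -999 — FAILS
x = 1000: LHS = |-2·1000 - 3| = |-2003| = 2003, RHS = 1000 + 1 = 1001; 2003 ≤ 1001 — FAILS
Hence LHS − RHS is never zero or negative, i.e. LHS > RHS throughout, so the claimed relation (≤) fails for every integer in [-1000, 1000].

No integer in the range satisfies it.

Answer: Never true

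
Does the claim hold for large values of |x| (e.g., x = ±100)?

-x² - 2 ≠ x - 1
x = 100: LHS = -100² - 2 = -10002, RHS = 100 - 1 = 99; -10002 ≠ 99 — holds
x = -100: LHS = -(-100)² - 2 = -10002, RHS = (-100) - 1 = -101; -10002 ≠ -101 — holds

Answer: Yes, holds for both x = 100 and x = -100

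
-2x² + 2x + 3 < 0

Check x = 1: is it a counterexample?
Substitute x = 1 into the relation:
x = 1: LHS = -2·1² + 2·1 + 3 = 3; 3 < 0 — FAILS

Since the claim fails at x = 1, this value is a counterexample.

Answer: Yes, x = 1 is a counterexample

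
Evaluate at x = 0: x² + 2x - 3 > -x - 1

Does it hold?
x = 0: LHS = 0² + 2·0 - 3 = -3, RHS = -0 - 1 = -1; -3 > -1 — FAILS

The relation fails at x = 0, so x = 0 is a counterexample.

Answer: No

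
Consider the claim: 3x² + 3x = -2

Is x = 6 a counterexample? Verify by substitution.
Substitute x = 6 into the relation:
x = 6: LHS = 3·6² + 3·6 = 126; 126 = -2 — FAILS

Since the claim fails at x = 6, this value is a counterexample.

Answer: Yes, x = 6 is a counterexample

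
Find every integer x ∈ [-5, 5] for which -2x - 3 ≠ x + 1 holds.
Track d = LHS − RHS over the integers in [-5, 5]. Equality would need d = 0, but d changes sign only between consecutive integers, jumping over 0:
x = -2: LHS = -2·(-2) - 3 = 1, RHS = (-2) + 1 = -1; 1 ≠ -1 — holds  (d = 2)
x = -1: LHS = -2·(-1) - 3 = -1, RHS = (-1) + 1 = 0; -1 ≠ 0 — holds  (d = -1)
Away from these crossings d keeps a constant sign, and checking every integer in [-5, 5] confirms d ≠ 0 throughout. Hence the two sides are never equal, so the relation holds for every integer in [-5, 5].

Answer: All integers in [-5, 5]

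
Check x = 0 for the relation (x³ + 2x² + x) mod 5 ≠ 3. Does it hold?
x = 0: LHS = (0³ + 2·0² + 0) mod 5 = 0 mod 5 = 0; 0 ≠ 3 — holds

The relation is satisfied at x = 0.

Answer: Yes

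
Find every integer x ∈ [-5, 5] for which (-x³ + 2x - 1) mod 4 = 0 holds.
Holds for: {-3, 1, 5}
Fails for: {-5, -4, -2, -1, 0, 2, 3, 4}

Answer: {-3, 1, 5}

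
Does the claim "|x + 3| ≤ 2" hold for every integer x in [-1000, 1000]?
The claim fails at x = 0:
x = 0: LHS = |0 + 3| = |3| = 3; 3 ≤ 2 — FAILS

Because a single integer refutes it, the statement is false.

Answer: False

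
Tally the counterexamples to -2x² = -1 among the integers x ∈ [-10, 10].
Counterexamples in [-10, 10]: {-10, -9, -8, -7, -6, -5, -4, -3, -2, -1, 0, 1, 2, 3, 4, 5, 6, 7, 8, 9, 10}.

Counting them gives 21 values.

Answer: 21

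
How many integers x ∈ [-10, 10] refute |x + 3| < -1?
Counterexamples in [-10, 10]: {-10, -9, -8, -7, -6, -5, -4, -3, -2, -1, 0, 1, 2, 3, 4, 5, 6, 7, 8, 9, 10}.

Counting them gives 21 values.

Answer: 21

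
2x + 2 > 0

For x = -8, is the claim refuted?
Substitute x = -8 into the relation:
x = -8: LHS = 2·(-8) + 2 = -14; -14 > 0 — FAILS

Since the claim fails at x = -8, this value is a counterexample.

Answer: Yes, x = -8 is a counterexample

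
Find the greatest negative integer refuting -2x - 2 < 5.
Testing negative integers from -1 downward:
x = -1: LHS = -2·(-1) - 2 = 0; 0 < 5 — holds
x = -2: LHS = -2·(-2) - 2 = 2; 2 < 5 — holds
x = -3: LHS = -2·(-3) - 2 = 4; 4 < 5 — holds
x = -4: LHS = -2·(-4) - 2 = 6; 6 < 5 — FAILS  ← closest negative counterexample to 0

Answer: x = -4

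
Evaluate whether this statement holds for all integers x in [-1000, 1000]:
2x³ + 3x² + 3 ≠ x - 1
Track d = LHS − RHS over the integers in [-1000, 1000]. Equality would need d = 0, but d changes sign only between consecutive integers, jumping over 0:
x = -3: LHS = 2·(-3)³ + 3·(-3)² + 3 = -24, RHS = (-3) - 1 = -4; -24 ≠ -4 — holds  (d = -20)
x = -2: LHS = 2·(-2)³ + 3·(-2)² + 3 = -1, RHS = (-2) - 1 = -3; -1 ≠ -3 — holds  (d = 2)
Away from these crossings d keeps a constant sign, and checking every integer in [-1000, 1000] confirms d ≠ 0 throughout. Hence the two sides are never equal, so the relation holds for every integer in [-1000, 1000].

No counterexample exists.

Answer: True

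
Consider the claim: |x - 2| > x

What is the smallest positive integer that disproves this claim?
Testing positive integers:
x = 1: LHS = |1 - 2| = |-1| = 1; 1 > 1 — FAILS  ← smallest positive counterexample

Answer: x = 1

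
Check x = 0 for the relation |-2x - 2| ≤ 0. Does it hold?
x = 0: LHS = |-2·0 - 2| = |-2| = 2; 2 ≤ 0 — FAILS

The relation fails at x = 0, so x = 0 is a counterexample.

Answer: No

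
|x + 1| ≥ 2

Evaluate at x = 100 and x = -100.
x = 100: LHS = |100 + 1| = |101| = 101; 101 ≥ 2 — holds
x = -100: LHS = |(-100) + 1| = |-99| = 99; 99 ≥ 2 — holds

Answer: Yes, holds for both x = 100 and x = -100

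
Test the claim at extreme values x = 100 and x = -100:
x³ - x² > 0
x = 100: LHS = 100³ - 100² = 990000; 990000 > 0 — holds
x = -100: LHS = (-100)³ - (-100)² = -1010000; -1010000 > 0 — FAILS

Answer: Partially: holds for x = 100, fails for x = -100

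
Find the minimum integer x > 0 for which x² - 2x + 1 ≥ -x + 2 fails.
Testing positive integers:
x = 1: LHS = 1² - 2·1 + 1 = 0, RHS = -1 + 2 = 1; 0 ≥ 1 — FAILS  ← smallest positive counterexample

Answer: x = 1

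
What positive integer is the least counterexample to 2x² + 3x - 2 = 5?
Testing positive integers:
x = 1: LHS = 2·1² + 3·1 - 2 = 3; 3 = 5 — FAILS  ← smallest positive counterexample

Answer: x = 1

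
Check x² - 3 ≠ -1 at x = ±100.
x = 100: LHS = 100² - 3 = 9997; 9997 ≠ -1 — holds
x = -100: LHS = (-100)² - 3 = 9997; 9997 ≠ -1 — holds

Answer: Yes, holds for both x = 100 and x = -100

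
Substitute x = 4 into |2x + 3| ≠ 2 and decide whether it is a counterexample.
Substitute x = 4 into the relation:
x = 4: LHS = |2·4 + 3| = |11| = 11; 11 ≠ 2 — holds

The relation holds at x = 4, so it is not a counterexample.

Answer: No, x = 4 is not a counterexample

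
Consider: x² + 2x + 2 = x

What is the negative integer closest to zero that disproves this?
Testing negative integers from -1 downward:
x = -1: LHS = (-1)² + 2·(-1) + 2 = 1; 1 = -1 — FAILS  ← closest negative counterexample to 0

Answer: x = -1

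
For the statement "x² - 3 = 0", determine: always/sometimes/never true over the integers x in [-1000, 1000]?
Track d = LHS − RHS over the integers in [-1000, 1000]. Equality would need d = 0, but d changes sign only between consecutive integers, jumping over 0:
x = -2: LHS = (-2)² - 3 = 1; 1 = 0 — FAILS  (d = 1)
x = -1: LHS = (-1)² - 3 = -2; -2 = 0 — FAILS  (d = -2)
x = 1: LHS = 1² - 3 = -2; -2 = 0 — FAILS  (d = -2)
x = 2: LHS = 2² - 3 = 1; 1 = 0 — FAILS  (d = 1)
Away from these crossings d keeps a constant sign, and checking every integer in [-1000, 1000] confirms d ≠ 0 throughout. Hence the two sides are never equal, so the claimed relation (=) fails for every integer in [-1000, 1000].

No integer in the range satisfies it.

Answer: Never true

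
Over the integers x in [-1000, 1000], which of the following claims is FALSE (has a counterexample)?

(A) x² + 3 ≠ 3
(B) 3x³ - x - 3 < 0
(A) x = 0: LHS = 0² + 3 = 3; 3 ≠ 3 — FAILS
(B) x = 2: LHS = 3·2³ - 2 - 3 = 19; 19 < 0 — FAILS

Answer: Both A and B are false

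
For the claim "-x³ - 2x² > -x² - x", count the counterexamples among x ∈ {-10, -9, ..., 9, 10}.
Counterexamples in [-10, 10]: {-1, 0, 1, 2, 3, 4, 5, 6, 7, 8, 9, 10}.

Counting them gives 12 values.

Answer: 12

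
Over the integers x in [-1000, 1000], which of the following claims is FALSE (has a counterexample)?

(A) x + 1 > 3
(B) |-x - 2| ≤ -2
(A) x = 0: LHS = 0 + 1 = 1; 1 > 3 — FAILS
(B) x = 0: LHS = |-0 - 2| = |-2| = 2; 2 ≤ -2 — FAILS

Answer: Both A and B are false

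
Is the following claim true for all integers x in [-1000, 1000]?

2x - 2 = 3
The claim fails at x = 0:
x = 0: LHS = 2·0 - 2 = -2; -2 = 3 — FAILS

Because a single integer refutes it, the statement is false.

Answer: False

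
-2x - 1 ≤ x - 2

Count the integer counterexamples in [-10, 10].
Counterexamples in [-10, 10]: {-10, -9, -8, -7, -6, -5, -4, -3, -2, -1, 0}.

Counting them gives 11 values.

Answer: 11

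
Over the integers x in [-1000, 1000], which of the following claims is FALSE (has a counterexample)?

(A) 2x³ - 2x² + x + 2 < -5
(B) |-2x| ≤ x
(A) x = 0: LHS = 2·0³ - 2·0² + 0 + 2 = 2; 2 < -5 — FAILS
(B) x = 1: LHS = |-2·1| = |-2| = 2; 2 ≤ 1 — FAILS

Answer: Both A and B are false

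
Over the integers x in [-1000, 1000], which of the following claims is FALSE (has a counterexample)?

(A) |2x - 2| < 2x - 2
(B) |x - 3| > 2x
(A) x = 0: LHS = |2·0 - 2| = |-2| = 2, RHS = 2·0 - 2 = -2; 2 < -2 — FAILS
(B) x = 1: LHS = |1 - 3| = |-2| = 2, RHS = 2·1 = 2; 2 > 2 — FAILS

Answer: Both A and B are false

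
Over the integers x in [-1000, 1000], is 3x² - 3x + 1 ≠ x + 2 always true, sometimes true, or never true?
Track d = LHS − RHS over the integers in [-1000, 1000]. Equality would need d = 0, but d changes sign only between consecutive integers, jumping over 0:
x = -1: LHS = 3·(-1)² - 3·(-1) + 1 = 7, RHS = (-1) + 2 = 1; 7 ≠ 1 — holds  (d = 6)
x = 0: LHS = 3·0² - 3·0 + 1 = 1, RHS = 0 + 2 = 2; 1 ≠ 2 — holds  (d = -1)
x = 1: LHS = 3·1² - 3·1 + 1 = 1, RHS = 1 + 2 = 3; 1 ≠ 3 — holds  (d = -2)
x = 2: LHS = 3·2² - 3·2 + 1 = 7, RHS = 2 + 2 = 4; 7 ≠ 4 — holds  (d = 3)
Away from these crossings d keeps a constant sign, and checking every integer in [-1000, 1000] confirms d ≠ 0 throughout. Hence the two sides are never equal, so the relation holds for every integer in [-1000, 1000].

No counterexample exists.

Answer: Always true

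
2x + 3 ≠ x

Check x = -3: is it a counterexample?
Substitute x = -3 into the relation:
x = -3: LHS = 2·(-3) + 3 = -3; -3 ≠ -3 — FAILS

Since the claim fails at x = -3, this value is a counterexample.

Answer: Yes, x = -3 is a counterexample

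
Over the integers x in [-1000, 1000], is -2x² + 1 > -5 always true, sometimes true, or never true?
Holds at x = 0: LHS = -2·0² + 1 = 1; 1 > -5 — holds
Fails at x = 2: LHS = -2·2² + 1 = -7; -7 > -5 — FAILS
It is satisfied by some integers in the range but not all.

Answer: Sometimes true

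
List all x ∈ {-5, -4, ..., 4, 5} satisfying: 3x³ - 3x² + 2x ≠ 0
Holds for: {-5, -4, -3, -2, -1, 1, 2, 3, 4, 5}
Fails for: {0}

Answer: {-5, -4, -3, -2, -1, 1, 2, 3, 4, 5}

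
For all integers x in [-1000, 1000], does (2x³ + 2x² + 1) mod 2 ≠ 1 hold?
The claim fails at x = 0:
x = 0: LHS = (2·0³ + 2·0² + 1) mod 2 = 1 mod 2 = 1; 1 ≠ 1 — FAILS

Because a single integer refutes it, the statement is false.

Answer: False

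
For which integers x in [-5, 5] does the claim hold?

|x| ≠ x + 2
Holds for: {-5, -4, -3, -2, 0, 1, 2, 3, 4, 5}
Fails for: {-1}

Answer: {-5, -4, -3, -2, 0, 1, 2, 3, 4, 5}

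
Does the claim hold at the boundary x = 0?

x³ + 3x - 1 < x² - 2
x = 0: LHS = 0³ + 3·0 - 1 = -1, RHS = 0² - 2 = -2; -1 < -2 — FAILS

The relation fails at x = 0, so x = 0 is a counterexample.

Answer: No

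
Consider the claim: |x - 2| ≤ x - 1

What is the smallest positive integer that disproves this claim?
Testing positive integers:
x = 1: LHS = |1 - 2| = |-1| = 1, RHS = 1 - 1 = 0; 1 ≤ 0 — FAILS  ← smallest positive counterexample

Answer: x = 1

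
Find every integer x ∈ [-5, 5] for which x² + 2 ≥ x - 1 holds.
Over all integers in [-5, 5], LHS − RHS is smallest at x = 0, where it equals 3:
x = 0: LHS = 0² + 2 = 2, RHS = 0 - 1 = -1; 2 ≥ -1 — holds
At the ends of the range:
x = -5: LHS = (-5)² + 2 = 27, RHS = (-5) - 1 = -6; 27 ≥ -6 — holds
x = 5: LHS = 5² + 2 = 27, RHS = 5 - 1 = 4; 27 ≥ 4 — holds
Hence LHS − RHS is never negative, i.e. LHS ≥ RHS throughout, so the relation holds for every integer in [-5, 5].

Answer: All integers in [-5, 5]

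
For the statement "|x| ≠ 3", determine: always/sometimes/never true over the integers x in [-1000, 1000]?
Holds at x = 0: LHS = |0| = 0; 0 ≠ 3 — holds
Fails at x = 3: LHS = |3| = 3; 3 ≠ 3 — FAILS
It is satisfied by some integers in the range but not all.

Answer: Sometimes true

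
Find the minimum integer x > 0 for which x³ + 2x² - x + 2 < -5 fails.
Testing positive integers:
x = 1: LHS = 1³ + 2·1² - 1 + 2 = 4; 4 < -5 — FAILS  ← smallest positive counterexample

Answer: x = 1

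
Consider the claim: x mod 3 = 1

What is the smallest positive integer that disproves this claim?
Testing positive integers:
x = 1: LHS = 1 mod 3 = 1; 1 = 1 — holds
x = 2: LHS = 2 mod 3 = 2; 2 = 1 — FAILS  ← smallest positive counterexample

Answer: x = 2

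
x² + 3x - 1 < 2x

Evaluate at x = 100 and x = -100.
x = 100: LHS = 100² + 3·100 - 1 = 10299, RHS = 2·100 = 200; 10299 < 200 — FAILS
x = -100: LHS = (-100)² + 3·(-100) - 1 = 9699, RHS = 2·(-100) = -200; 9699 < -200 — FAILS

Answer: No, fails for both x = 100 and x = -100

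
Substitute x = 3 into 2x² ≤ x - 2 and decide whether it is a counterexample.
Substitute x = 3 into the relation:
x = 3: LHS = 2·3² = 18, RHS = 3 - 2 = 1; 18 ≤ 1 — FAILS

Since the claim fails at x = 3, this value is a counterexample.

Answer: Yes, x = 3 is a counterexample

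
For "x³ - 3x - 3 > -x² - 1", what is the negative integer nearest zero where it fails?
Testing negative integers from -1 downward:
x = -1: LHS = (-1)³ - 3·(-1) - 3 = -1, RHS = -(-1)² - 1 = -2; -1 > -2 — holds
x = -2: LHS = (-2)³ - 3·(-2) - 3 = -5, RHS = -(-2)² - 1 = -5; -5 > -5 — FAILS  ← closest negative counterexample to 0

Answer: x = -2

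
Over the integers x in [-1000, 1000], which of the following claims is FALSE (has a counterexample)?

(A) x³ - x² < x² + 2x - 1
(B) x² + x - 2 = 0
(A) x = 0: LHS = 0³ - 0² = 0, RHS = 0² + 2·0 - 1 = -1; 0 < -1 — FAILS
(B) x = 0: LHS = 0² + 0 - 2 = -2; -2 = 0 — FAILS

Answer: Both A and B are false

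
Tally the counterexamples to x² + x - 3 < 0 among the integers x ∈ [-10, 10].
Counterexamples in [-10, 10]: {-10, -9, -8, -7, -6, -5, -4, -3, 2, 3, 4, 5, 6, 7, 8, 9, 10}.

Counting them gives 17 values.

Answer: 17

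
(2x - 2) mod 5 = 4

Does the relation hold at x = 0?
x = 0: LHS = (2·0 - 2) mod 5 = (-2) mod 5 = 3; 3 = 4 — FAILS

The relation fails at x = 0, so x = 0 is a counterexample.

Answer: No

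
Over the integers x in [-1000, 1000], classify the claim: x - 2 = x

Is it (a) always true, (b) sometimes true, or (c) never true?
Over all integers in [-1000, 1000], LHS − RHS is always negative; it is closest to 0 at x = 0, where it equals -2:
x = 0: LHS = 0 - 2 = -2; -2 = 0 — FAILS
At the ends of the range:
x = -1000: LHS = (-1000) - 2 = -1002; -1002 = -1000 — FAILS
x = 1000: LHS = 1000 - 2 = 998; 998 = 1000 — FAILS
Hence LHS − RHS is never 0, i.e. the two sides are never equal, so the claimed relation (=) fails for every integer in [-1000, 1000].

No integer in the range satisfies it.

Answer: Never true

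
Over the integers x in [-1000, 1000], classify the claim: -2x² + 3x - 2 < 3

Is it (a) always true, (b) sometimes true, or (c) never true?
Over all integers in [-1000, 1000], LHS − RHS is largest at x = 1, where it equals -4:
x = 1: LHS = -2·1² + 3·1 - 2 = -1; -1 < 3 — holds
At the ends of the range:
x = -1000: LHS = -2·(-1000)² + 3·(-1000) - 2 = -2003002; -2003002 < 3 — holds
x = 1000: LHS = -2·1000² + 3·1000 - 2 = -1997002; -1997002 < 3 — holds
Hence LHS − RHS is never zero or positive, i.e. LHS < RHS throughout, so the relation holds for every integer in [-1000, 1000].

No counterexample exists.

Answer: Always true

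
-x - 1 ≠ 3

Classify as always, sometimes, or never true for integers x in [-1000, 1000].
Holds at x = 0: LHS = -0 - 1 = -1; -1 ≠ 3 — holds
Fails at x = -4: LHS = -(-4) - 1 = 3; 3 ≠ 3 — FAILS
It is satisfied by some integers in the range but not all.

Answer: Sometimes true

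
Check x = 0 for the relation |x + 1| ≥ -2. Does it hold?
x = 0: LHS = |0 + 1| = |1| = 1; 1 ≥ -2 — holds

The relation is satisfied at x = 0.

Answer: Yes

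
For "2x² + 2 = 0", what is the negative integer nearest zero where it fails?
Testing negative integers from -1 downward:
x = -1: LHS = 2·(-1)² + 2 = 4; 4 = 0 — FAILS  ← closest negative counterexample to 0

Answer: x = -1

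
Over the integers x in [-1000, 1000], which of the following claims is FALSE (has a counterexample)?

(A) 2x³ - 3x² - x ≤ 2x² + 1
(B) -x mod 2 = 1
(A) x = 3: LHS = 2·3³ - 3·3² - 3 = 24, RHS = 2·3² + 1 = 19; 24 ≤ 19 — FAILS
(B) x = 0: LHS = (-0) mod 2 = 0 mod 2 = 0; 0 = 1 — FAILS

Answer: Both A and B are false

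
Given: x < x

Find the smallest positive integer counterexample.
Testing positive integers:
x = 1: 1 < 1 — FAILS  ← smallest positive counterexample

Answer: x = 1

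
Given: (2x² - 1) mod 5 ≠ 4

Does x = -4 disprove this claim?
Substitute x = -4 into the relation:
x = -4: LHS = (2·(-4)² - 1) mod 5 = 31 mod 5 = 1; 1 ≠ 4 — holds

The claim holds here, so x = -4 is not a counterexample. (A counterexample exists elsewhere, e.g. x = 0.)

Answer: No, x = -4 is not a counterexample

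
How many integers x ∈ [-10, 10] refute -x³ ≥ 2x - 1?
Counterexamples in [-10, 10]: {1, 2, 3, 4, 5, 6, 7, 8, 9, 10}.

Counting them gives 10 values.

Answer: 10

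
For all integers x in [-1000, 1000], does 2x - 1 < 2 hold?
The claim fails at x = 2:
x = 2: LHS = 2·2 - 1 = 3; 3 < 2 — FAILS

Because a single integer refutes it, the statement is false.

Answer: False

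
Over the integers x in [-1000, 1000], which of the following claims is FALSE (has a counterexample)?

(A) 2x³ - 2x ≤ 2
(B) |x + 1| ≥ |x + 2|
(A) x = 2: LHS = 2·2³ - 2·2 = 12; 12 ≤ 2 — FAILS
(B) x = 0: LHS = |0 + 1| = |1| = 1, RHS = |0 + 2| = |2| = 2; 1 ≥ 2 — FAILS

Answer: Both A and B are false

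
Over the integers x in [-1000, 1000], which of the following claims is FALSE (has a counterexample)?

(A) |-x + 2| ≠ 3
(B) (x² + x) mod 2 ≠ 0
(A) x = -1: LHS = |-(-1) + 2| = |3| = 3; 3 ≠ 3 — FAILS
(B) x = 0: LHS = (0² + 0) mod 2 = 0 mod 2 = 0; 0 ≠ 0 — FAILS

Answer: Both A and B are false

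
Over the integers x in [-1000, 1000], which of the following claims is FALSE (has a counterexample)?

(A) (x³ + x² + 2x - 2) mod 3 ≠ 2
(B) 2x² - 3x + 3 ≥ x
(A) x = 1: LHS = (1³ + 1² + 2·1 - 2) mod 3 = 2 mod 3 = 2; 2 ≠ 2 — FAILS

(B) Over all integers in [-1000, 1000], LHS − RHS is smallest at x = 1, where it equals 1:
x = 1: LHS = 2·1² - 3·1 + 3 = 2; 2 ≥ 1 — holds
At the ends of the range:
x = -1000: LHS = 2·(-1000)² - 3·(-1000) + 3 = 2003003; 2003003 ≥ -1000 — holds
x = 1000: LHS = 2·1000² - 3·1000 + 3 = 1997003; 1997003 ≥ 1000 — holds
Hence LHS − RHS is never negative, i.e. LHS ≥ RHS throughout, so the relation holds for every integer in [-1000, 1000].

Only (A) has a counterexample.

Answer: A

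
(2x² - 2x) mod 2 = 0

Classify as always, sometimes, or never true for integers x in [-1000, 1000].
For a polynomial with integer coefficients, its value mod 2 depends only on x mod 2, so it suffices to check one representative of each residue class, x = 0, 1:
x = 0: LHS = (2·0² - 2·0) mod 2 = 0 mod 2 = 0; 0 = 0 — holds
x = 1: LHS = (2·1² - 2·1) mod 2 = 0 mod 2 = 0; 0 = 0 — holds
The relation holds in every residue class, so the relation holds for every integer in [-1000, 1000].

No counterexample exists.

Answer: Always true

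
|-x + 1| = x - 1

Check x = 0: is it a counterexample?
Substitute x = 0 into the relation:
x = 0: LHS = |-0 + 1| = |1| = 1, RHS = 0 - 1 = -1; 1 = -1 — FAILS

Since the claim fails at x = 0, this value is a counterexample.

Answer: Yes, x = 0 is a counterexample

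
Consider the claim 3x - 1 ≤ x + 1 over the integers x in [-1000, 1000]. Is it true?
The claim fails at x = 2:
x = 2: LHS = 3·2 - 1 = 5, RHS = 2 + 1 = 3; 5 ≤ 3 — FAILS

Because a single integer refutes it, the statement is false.

Answer: False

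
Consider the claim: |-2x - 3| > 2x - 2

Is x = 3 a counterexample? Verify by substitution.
Substitute x = 3 into the relation:
x = 3: LHS = |-2·3 - 3| = |-9| = 9, RHS = 2·3 - 2 = 4; 9 > 4 — holds

The relation holds at x = 3, so it is not a counterexample.

Answer: No, x = 3 is not a counterexample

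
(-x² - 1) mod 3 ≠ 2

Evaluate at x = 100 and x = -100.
x = 100: LHS = (-100² - 1) mod 3 = (-10001) mod 3 = 1; 1 ≠ 2 — holds
x = -100: LHS = (-(-100)² - 1) mod 3 = (-10001) mod 3 = 1; 1 ≠ 2 — holds

Answer: Yes, holds for both x = 100 and x = -100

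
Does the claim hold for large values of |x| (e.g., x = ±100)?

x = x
x = 100: 100 = 100 — holds
x = -100: -100 = -100 — holds

Answer: Yes, holds for both x = 100 and x = -100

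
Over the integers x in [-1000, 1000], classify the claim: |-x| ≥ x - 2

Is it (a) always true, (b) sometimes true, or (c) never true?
Over all integers in [-1000, 1000], LHS − RHS is smallest at x = 0, where it equals 2:
x = 0: LHS = |-0| = |0| = 0, RHS = 0 - 2 = -2; 0 ≥ -2 — holds
At the ends of the range:
x = -1000: LHS = |-(-1000)| = |1000| = 1000, RHS = (-1000) - 2 = -1002; 1000 ≥ -1002 — holds
x = 1000: LHS = |-1000| = 1000, RHS = 1000 - 2 = 998; 1000 ≥ 998 — holds
Hence LHS − RHS is never negative, i.e. LHS ≥ RHS throughout, so the relation holds for every integer in [-1000, 1000].

No counterexample exists.

Answer: Always true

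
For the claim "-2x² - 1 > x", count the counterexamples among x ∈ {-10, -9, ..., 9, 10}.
Counterexamples in [-10, 10]: {-10, -9, -8, -7, -6, -5, -4, -3, -2, -1, 0, 1, 2, 3, 4, 5, 6, 7, 8, 9, 10}.

Counting them gives 21 values.

Answer: 21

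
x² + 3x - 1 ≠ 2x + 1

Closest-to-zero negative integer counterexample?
Testing negative integers from -1 downward:
x = -1: LHS = (-1)² + 3·(-1) - 1 = -3, RHS = 2·(-1) + 1 = -1; -3 ≠ -1 — holds
x = -2: LHS = (-2)² + 3·(-2) - 1 = -3, RHS = 2·(-2) + 1 = -3; -3 ≠ -3 — FAILS  ← closest negative counterexample to 0

Answer: x = -2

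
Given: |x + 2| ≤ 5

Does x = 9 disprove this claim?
Substitute x = 9 into the relation:
x = 9: LHS = |9 + 2| = |11| = 11; 11 ≤ 5 — FAILS

Since the claim fails at x = 9, this value is a counterexample.

Answer: Yes, x = 9 is a counterexample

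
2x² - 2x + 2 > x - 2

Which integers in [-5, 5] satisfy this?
Over all integers in [-5, 5], LHS − RHS is smallest at x = 1, where it equals 3:
x = 1: LHS = 2·1² - 2·1 + 2 = 2, RHS = 1 - 2 = -1; 2 > -1 — holds
At the ends of the range:
x = -5: LHS = 2·(-5)² - 2·(-5) + 2 = 62, RHS = (-5) - 2 = -7; 62 > -7 — holds
x = 5: LHS = 2·5² - 2·5 + 2 = 42, RHS = 5 - 2 = 3; 42 > 3 — holds
Hence LHS − RHS is never zero or negative, i.e. LHS > RHS throughout, so the relation holds for every integer in [-5, 5].

Answer: All integers in [-5, 5]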